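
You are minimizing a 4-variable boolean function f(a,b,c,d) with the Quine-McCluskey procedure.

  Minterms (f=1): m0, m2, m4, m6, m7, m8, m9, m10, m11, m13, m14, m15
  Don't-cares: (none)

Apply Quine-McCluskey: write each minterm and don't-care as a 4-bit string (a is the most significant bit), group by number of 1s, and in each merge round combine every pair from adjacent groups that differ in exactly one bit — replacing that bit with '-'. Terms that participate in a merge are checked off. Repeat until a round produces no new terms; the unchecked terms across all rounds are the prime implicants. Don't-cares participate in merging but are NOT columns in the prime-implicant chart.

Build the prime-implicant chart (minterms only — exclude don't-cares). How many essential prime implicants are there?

3

size-2^0 implicants → 0000(✓)  0010(✓)  0100(✓)  0110(✓)  0111(✓)  1000(✓)  1001(✓)  1010(✓)  1011(✓)  1101(✓)  1110(✓)  1111(✓)
size-2^1 implicants → -000(✓)  -010(✓)  -110(✓)  -111(✓)  0-00(✓)  0-10(✓)  00-0(✓)  01-0(✓)  011-(✓)  1-01(✓)  1-10(✓)  1-11(✓)  10-0(✓)  10-1(✓)  100-(✓)  101-(✓)  11-1(✓)  111-(✓)
size-2^2 implicants → --10  -0-0  -11-  0--0  1--1  1-1-  10--
Unchecked terms (primes): --10, -0-0, -11-, 0--0, 1--1, 1-1-, 10--
Minterm coverage:
  m0 ⊆ -0-0,0--0
  m2 ⊆ --10,-0-0,0--0
  m4 ⊆ 0--0 [E]
  m6 ⊆ --10,-11-,0--0
  m7 ⊆ -11- [E]
  m8 ⊆ -0-0,10--
  m9 ⊆ 1--1,10--
  m10 ⊆ --10,-0-0,1-1-,10--
  m11 ⊆ 1--1,1-1-,10--
  m13 ⊆ 1--1 [E]
  m14 ⊆ --10,-11-,1-1-
  m15 ⊆ -11-,1--1,1-1-
E = {-11-, 0--0, 1--1}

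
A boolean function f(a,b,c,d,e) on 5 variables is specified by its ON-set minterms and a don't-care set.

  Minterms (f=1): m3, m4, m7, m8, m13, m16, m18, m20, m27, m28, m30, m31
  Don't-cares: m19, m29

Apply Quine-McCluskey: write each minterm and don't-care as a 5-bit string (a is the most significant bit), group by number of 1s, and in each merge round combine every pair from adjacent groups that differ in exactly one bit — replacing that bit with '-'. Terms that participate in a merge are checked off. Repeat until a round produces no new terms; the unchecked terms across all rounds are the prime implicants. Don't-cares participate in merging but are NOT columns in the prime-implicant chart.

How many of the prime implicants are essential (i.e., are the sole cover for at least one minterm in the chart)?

5

size-2^0 implicants → 00011(✓)  00100(✓)  00111(✓)  01000  01101(✓)  10000(✓)  10010(✓)  10011(✓)  10100(✓)  11011(✓)  11100(✓)  11101(✓)  11110(✓)  11111(✓)
size-2^1 implicants → -0011  -0100  -1101  00-11  1-011  1-100  10-00  100-0  1001-  11-11  111-0(✓)  111-1(✓)  1110-(✓)  1111-(✓)
size-2^2 implicants → 111--
Unchecked terms (primes): -0011, -0100, -1101, 00-11, 01000, 1-011, 1-100, 10-00, 100-0, 1001-, 11-11, 111--
Minterm coverage:
  m3 ⊆ -0011,00-11
  m4 ⊆ -0100 [E]
  m7 ⊆ 00-11 [E]
  m8 ⊆ 01000 [E]
  m13 ⊆ -1101 [E]
  m16 ⊆ 10-00,100-0
  m18 ⊆ 100-0,1001-
  m20 ⊆ -0100,1-100,10-00
  m27 ⊆ 1-011,11-11
  m28 ⊆ 1-100,111--
  m30 ⊆ 111-- [E]
  m31 ⊆ 11-11,111--
E = {-0100, -1101, 00-11, 01000, 111--}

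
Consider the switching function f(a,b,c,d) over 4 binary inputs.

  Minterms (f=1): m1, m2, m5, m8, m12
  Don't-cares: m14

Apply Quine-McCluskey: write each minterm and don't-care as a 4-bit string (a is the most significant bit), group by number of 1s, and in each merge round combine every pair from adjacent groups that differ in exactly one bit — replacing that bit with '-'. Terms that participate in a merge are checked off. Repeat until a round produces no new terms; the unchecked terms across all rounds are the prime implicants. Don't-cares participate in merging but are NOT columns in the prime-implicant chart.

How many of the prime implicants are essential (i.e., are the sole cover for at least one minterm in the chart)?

3

size-2^0 implicants → 0001(✓)  0010  0101(✓)  1000(✓)  1100(✓)  1110(✓)
size-2^1 implicants → 0-01  1-00  11-0
Unchecked terms (primes): 0-01, 0010, 1-00, 11-0
Minterm coverage:
  m1 ⊆ 0-01 [E]
  m2 ⊆ 0010 [E]
  m5 ⊆ 0-01 [E]
  m8 ⊆ 1-00 [E]
  m12 ⊆ 1-00,11-0
E = {0-01, 0010, 1-00}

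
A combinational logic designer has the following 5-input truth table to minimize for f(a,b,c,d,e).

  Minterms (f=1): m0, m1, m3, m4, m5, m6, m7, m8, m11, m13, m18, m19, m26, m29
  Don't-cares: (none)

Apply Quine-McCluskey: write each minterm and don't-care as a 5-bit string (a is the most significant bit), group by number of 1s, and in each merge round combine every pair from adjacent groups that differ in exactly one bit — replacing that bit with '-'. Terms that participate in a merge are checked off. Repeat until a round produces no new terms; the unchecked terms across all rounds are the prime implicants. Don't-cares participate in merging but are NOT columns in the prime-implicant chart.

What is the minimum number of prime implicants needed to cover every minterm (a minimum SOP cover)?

7

[col 0] 00000*, 00001*, 00011*, 00100*, 00101*, 00110*, 00111*, 01000*, 01011*, 01101*, 10010*, 10011*, 11010*, 11101*
[col 1] -0011, -1101, 0-000, 0-011, 0-101, 00-00*, 00-01*, 00-11*, 000-1*, 0000-*, 001-0*, 001-1*, 0010-*, 0011-*, 1-010, 1001-
[col 2] 00--1, 00-0-, 001--
Prime implicants: -0011, -1101, 0-000, 0-011, 0-101, 00--1, 00-0-, 001--, 1-010, 1001-
PI chart (minterm → PIs covering it):
  0 | 0-000,00-0-
  1 | 00--1,00-0-
  3 | -0011,0-011,00--1
  4 | 00-0-,001--
  5 | 0-101,00--1,00-0-,001--
  6 | 001--  (sole → essential)
  7 | 00--1,001--
  8 | 0-000  (sole → essential)
  11 | 0-011  (sole → essential)
  13 | -1101,0-101
  18 | 1-010,1001-
  19 | -0011,1001-
  26 | 1-010  (sole → essential)
  29 | -1101  (sole → essential)
Essential prime implicants: -1101, 0-000, 0-011, 001--, 1-010
Petrick residual → -0011, 00--1
Minimum SOP uses 7 PIs: b'c'de + bcd'e + a'c'd'e' + a'c'de + a'b'e + a'b'c + ac'de'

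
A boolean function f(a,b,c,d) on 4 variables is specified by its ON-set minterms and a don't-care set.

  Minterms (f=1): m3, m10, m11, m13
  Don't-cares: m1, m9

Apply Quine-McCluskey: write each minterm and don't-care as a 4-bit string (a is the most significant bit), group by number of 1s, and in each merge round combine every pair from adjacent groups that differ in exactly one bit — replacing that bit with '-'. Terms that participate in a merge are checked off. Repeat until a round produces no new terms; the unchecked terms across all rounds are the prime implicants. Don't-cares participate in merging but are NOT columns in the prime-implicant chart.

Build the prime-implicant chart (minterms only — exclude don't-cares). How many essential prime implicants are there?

Round 0: 0001✓ 0011✓ 1001✓ 1010✓ 1011✓ 1101✓
Round 1: -001✓ -011✓ 00-1✓ 1-01 10-1✓ 101-
Round 2: -0-1
PIs = {-0-1, 1-01, 101-}
Coverage chart:
  m3: -0-1 ←essential
  m10: 101- ←essential
  m11: -0-1,101-
  m13: 1-01 ←essential
Essential: -0-1, 1-01, 101-

3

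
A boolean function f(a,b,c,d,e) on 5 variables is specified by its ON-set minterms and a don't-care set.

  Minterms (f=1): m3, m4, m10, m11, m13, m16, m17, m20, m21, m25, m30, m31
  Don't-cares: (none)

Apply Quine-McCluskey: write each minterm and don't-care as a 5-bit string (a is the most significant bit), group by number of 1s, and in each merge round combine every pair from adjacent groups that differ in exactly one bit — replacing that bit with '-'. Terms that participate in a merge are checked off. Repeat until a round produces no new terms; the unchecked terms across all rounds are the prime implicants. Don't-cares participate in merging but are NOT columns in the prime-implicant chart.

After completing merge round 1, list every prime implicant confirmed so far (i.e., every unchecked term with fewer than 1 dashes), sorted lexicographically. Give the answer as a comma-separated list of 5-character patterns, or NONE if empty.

01101

Round 0: 00011✓ 00100✓ 01010✓ 01011✓ 01101 10000✓ 10001✓ 10100✓ 10101✓ 11001✓ 11110✓ 11111✓
Round 1: -0100 0-011 0101- 1-001 10-00✓ 10-01✓ 1000-✓ 1010-✓ 1111-
Round 2: 10-0-
PIs = {-0100, 0-011, 0101-, 01101, 1-001, 10-0-, 1111-}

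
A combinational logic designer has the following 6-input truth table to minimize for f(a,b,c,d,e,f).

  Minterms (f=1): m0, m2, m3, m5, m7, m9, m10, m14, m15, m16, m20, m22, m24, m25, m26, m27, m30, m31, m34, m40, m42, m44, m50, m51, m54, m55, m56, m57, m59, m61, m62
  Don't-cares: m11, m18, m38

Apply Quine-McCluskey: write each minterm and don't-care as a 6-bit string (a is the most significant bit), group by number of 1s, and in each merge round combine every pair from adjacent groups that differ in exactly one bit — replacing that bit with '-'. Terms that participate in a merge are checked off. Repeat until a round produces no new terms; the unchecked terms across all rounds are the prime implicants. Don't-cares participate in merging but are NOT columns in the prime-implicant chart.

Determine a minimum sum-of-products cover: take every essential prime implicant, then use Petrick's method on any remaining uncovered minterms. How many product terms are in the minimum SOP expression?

13

Round 0: 000000✓ 000010✓ 000011✓ 000101✓ 000111✓ 001001✓ 001010✓ 001011✓ 001110✓ 001111✓ 010000✓ 010010✓ 010100✓ 010110✓ 011000✓ 011001✓ 011010✓ 011011✓ 011110✓ 011111✓ 100010✓ 100110✓ 101000✓ 101010✓ 101100✓ 110010✓ 110011✓ 110110✓ 110111✓ 111000✓ 111001✓ 111011✓ 111101✓ 111110✓
Round 1: -00010✓ -01010✓ -10010✓ -10110✓ -11000✓ -11001✓ -11011✓ -11110✓ 0-0000✓ 0-0010✓ 0-1001✓ 0-1010✓ 0-1011✓ 0-1110✓ 0-1111✓ 00-010✓ 00-011✓ 00-111✓ 000-11✓ 0000-0✓ 00001-✓ 0001-1 001-10✓ 001-11✓ 0010-1✓ 00101-✓ 00111-✓ 01-000✓ 01-010✓ 01-110✓ 010-00✓ 010-10✓ 0100-0✓ 0101-0✓ 011-10✓ 011-11✓ 0110-0✓ 0110-1✓ 01100-✓ 01101-✓ 01111-✓ 1-0010✓ 1-0110✓ 1-1000 10-010✓ 100-10✓ 101-00 1010-0 11-011 11-110✓ 110-10✓ 110-11✓ 11001-✓ 11011-✓ 111-01 1110-1✓ 11100-✓
Round 2: --0010 -0-010 -1-110 -10-10 -110-1 -1100- 0--010 0-00-0 0-1-10✓ 0-1-11✓ 0-10-1 0-101-✓ 0-111-✓ 00--11 00-01- 001-1-✓ 01--10 01-0-0 010--0 011-1-✓ 0110-- 1-0-10 110-1-
Round 3: 0-1-1-
PIs = {--0010, -0-010, -1-110, -10-10, -110-1, -1100-, 0--010, 0-00-0, 0-1-1-, 0-10-1, 00--11, 00-01-, 0001-1, 01--10, 01-0-0, 010--0, 0110--, 1-0-10, 1-1000, 101-00, 1010-0, 11-011, 110-1-, 111-01}
Coverage chart:
  m0: 0-00-0 ←essential
  m2: --0010,-0-010,0--010,0-00-0,00-01-
  m3: 00--11,00-01-
  m5: 0001-1 ←essential
  m7: 00--11,0001-1
  m9: 0-10-1 ←essential
  m10: -0-010,0--010,0-1-1-,00-01-
  m14: 0-1-1- ←essential
  m15: 0-1-1-,00--11
  m16: 0-00-0,01-0-0,010--0
  m20: 010--0 ←essential
  m22: -1-110,-10-10,01--10,010--0
  m24: -1100-,01-0-0,0110--
  m25: -110-1,-1100-,0-10-1,0110--
  m26: 0--010,0-1-1-,01--10,01-0-0,0110--
  m27: -110-1,0-1-1-,0-10-1,0110--
  m30: -1-110,0-1-1-,01--10
  m31: 0-1-1- ←essential
  m34: --0010,-0-010,1-0-10
  m40: 1-1000,101-00,1010-0
  m42: -0-010,1010-0
  m44: 101-00 ←essential
  m50: --0010,-10-10,1-0-10,110-1-
  m51: 11-011,110-1-
  m54: -1-110,-10-10,1-0-10,110-1-
  m55: 110-1- ←essential
  m56: -1100-,1-1000
  m57: -110-1,-1100-,111-01
  m59: -110-1,11-011
  m61: 111-01 ←essential
  m62: -1-110 ←essential
Essential: -1-110, 0-00-0, 0-1-1-, 0-10-1, 0001-1, 010--0, 101-00, 110-1-, 111-01
Petrick residual → -0-010, -110-1, -1100-, 00--11
Min cover (13 terms): b'd'ef' + bdef' + bcd'f + bcd'e' + a'c'd'f' + a'ce + a'cd'f + a'b'ef + a'b'c'df + a'bc'f' + ab'ce'f' + abc'e + abce'f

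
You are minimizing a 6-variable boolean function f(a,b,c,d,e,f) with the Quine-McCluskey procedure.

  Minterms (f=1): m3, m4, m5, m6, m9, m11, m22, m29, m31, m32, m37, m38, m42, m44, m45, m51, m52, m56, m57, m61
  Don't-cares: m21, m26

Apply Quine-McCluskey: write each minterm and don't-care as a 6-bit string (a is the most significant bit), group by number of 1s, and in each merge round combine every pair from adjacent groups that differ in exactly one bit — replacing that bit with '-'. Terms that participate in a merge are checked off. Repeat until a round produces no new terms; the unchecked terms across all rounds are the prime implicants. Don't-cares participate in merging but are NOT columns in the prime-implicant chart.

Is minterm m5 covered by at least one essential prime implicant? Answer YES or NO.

[col 0] 000011*, 000100*, 000101*, 000110*, 001001*, 001011*, 010101*, 010110*, 011010, 011101*, 011111*, 100000, 100101*, 100110*, 101010, 101100*, 101101*, 110011, 110100, 111000*, 111001*, 111101*
[col 1] -00101, -00110, -11101, 0-0101, 0-0110, 00-011, 0001-0, 00010-, 0010-1, 01-101, 0111-1, 1-1101, 10-101, 10110-, 111-01, 11100-
Prime implicants: -00101, -00110, -11101, 0-0101, 0-0110, 00-011, 0001-0, 00010-, 0010-1, 01-101, 011010, 0111-1, 1-1101, 10-101, 100000, 101010, 10110-, 110011, 110100, 111-01, 11100-
PI chart (minterm → PIs covering it):
  3 | 00-011  (sole → essential)
  4 | 0001-0,00010-
  5 | -00101,0-0101,00010-
  6 | -00110,0-0110,0001-0
  9 | 0010-1  (sole → essential)
  11 | 00-011,0010-1
  22 | 0-0110  (sole → essential)
  29 | -11101,01-101,0111-1
  31 | 0111-1  (sole → essential)
  32 | 100000  (sole → essential)
  37 | -00101,10-101
  38 | -00110  (sole → essential)
  42 | 101010  (sole → essential)
  44 | 10110-  (sole → essential)
  45 | 1-1101,10-101,10110-
  51 | 110011  (sole → essential)
  52 | 110100  (sole → essential)
  56 | 11100-  (sole → essential)
  57 | 111-01,11100-
  61 | -11101,1-1101,111-01
Essential prime implicants: -00110, 0-0110, 00-011, 0010-1, 0111-1, 100000, 101010, 10110-, 110011, 110100, 11100-

NO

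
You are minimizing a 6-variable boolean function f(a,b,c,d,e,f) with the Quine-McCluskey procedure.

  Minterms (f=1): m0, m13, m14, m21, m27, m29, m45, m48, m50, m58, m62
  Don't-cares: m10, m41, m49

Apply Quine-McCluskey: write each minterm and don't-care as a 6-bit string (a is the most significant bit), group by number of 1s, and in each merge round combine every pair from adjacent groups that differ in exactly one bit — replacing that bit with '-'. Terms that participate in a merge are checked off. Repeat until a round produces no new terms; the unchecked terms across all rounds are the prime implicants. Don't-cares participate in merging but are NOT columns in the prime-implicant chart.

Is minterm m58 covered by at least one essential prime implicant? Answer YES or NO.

YES

Round 0: 000000 001010✓ 001101✓ 001110✓ 010101✓ 011011 011101✓ 101001✓ 101101✓ 110000✓ 110001✓ 110010✓ 111010✓ 111110✓
Round 1: -01101 0-1101 001-10 01-101 101-01 11-010 1100-0 11000- 111-10
PIs = {-01101, 0-1101, 000000, 001-10, 01-101, 011011, 101-01, 11-010, 1100-0, 11000-, 111-10}
Coverage chart:
  m0: 000000 ←essential
  m13: -01101,0-1101
  m14: 001-10 ←essential
  m21: 01-101 ←essential
  m27: 011011 ←essential
  m29: 0-1101,01-101
  m45: -01101,101-01
  m48: 1100-0,11000-
  m50: 11-010,1100-0
  m58: 11-010,111-10
  m62: 111-10 ←essential
Essential: 000000, 001-10, 01-101, 011011, 111-10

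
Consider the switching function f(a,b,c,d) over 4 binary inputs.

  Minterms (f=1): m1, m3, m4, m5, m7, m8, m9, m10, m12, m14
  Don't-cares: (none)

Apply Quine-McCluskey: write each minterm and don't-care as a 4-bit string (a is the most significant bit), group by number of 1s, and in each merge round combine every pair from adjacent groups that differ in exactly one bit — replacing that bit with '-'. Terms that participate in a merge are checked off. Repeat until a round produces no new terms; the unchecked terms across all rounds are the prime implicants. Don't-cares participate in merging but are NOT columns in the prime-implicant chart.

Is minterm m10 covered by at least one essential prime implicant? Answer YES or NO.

Round 0: 0001✓ 0011✓ 0100✓ 0101✓ 0111✓ 1000✓ 1001✓ 1010✓ 1100✓ 1110✓
Round 1: -001 -100 0-01✓ 0-11✓ 00-1✓ 01-1✓ 010- 1-00✓ 1-10✓ 10-0✓ 100- 11-0✓
Round 2: 0--1 1--0
PIs = {-001, -100, 0--1, 010-, 1--0, 100-}
Coverage chart:
  m1: -001,0--1
  m3: 0--1 ←essential
  m4: -100,010-
  m5: 0--1,010-
  m7: 0--1 ←essential
  m8: 1--0,100-
  m9: -001,100-
  m10: 1--0 ←essential
  m12: -100,1--0
  m14: 1--0 ←essential
Essential: 0--1, 1--0

YES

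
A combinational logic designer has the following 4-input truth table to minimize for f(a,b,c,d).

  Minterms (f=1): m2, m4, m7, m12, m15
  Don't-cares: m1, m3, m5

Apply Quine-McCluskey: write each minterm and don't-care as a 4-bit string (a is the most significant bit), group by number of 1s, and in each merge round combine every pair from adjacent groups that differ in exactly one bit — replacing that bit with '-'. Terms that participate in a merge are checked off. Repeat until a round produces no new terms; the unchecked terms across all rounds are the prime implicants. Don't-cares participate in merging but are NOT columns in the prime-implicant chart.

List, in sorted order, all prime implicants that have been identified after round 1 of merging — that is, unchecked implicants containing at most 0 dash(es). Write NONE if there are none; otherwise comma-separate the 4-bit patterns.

NONE

Round 0: 0001✓ 0010✓ 0011✓ 0100✓ 0101✓ 0111✓ 1100✓ 1111✓
Round 1: -100 -111 0-01✓ 0-11✓ 00-1✓ 001- 01-1✓ 010-
Round 2: 0--1
PIs = {-100, -111, 0--1, 001-, 010-}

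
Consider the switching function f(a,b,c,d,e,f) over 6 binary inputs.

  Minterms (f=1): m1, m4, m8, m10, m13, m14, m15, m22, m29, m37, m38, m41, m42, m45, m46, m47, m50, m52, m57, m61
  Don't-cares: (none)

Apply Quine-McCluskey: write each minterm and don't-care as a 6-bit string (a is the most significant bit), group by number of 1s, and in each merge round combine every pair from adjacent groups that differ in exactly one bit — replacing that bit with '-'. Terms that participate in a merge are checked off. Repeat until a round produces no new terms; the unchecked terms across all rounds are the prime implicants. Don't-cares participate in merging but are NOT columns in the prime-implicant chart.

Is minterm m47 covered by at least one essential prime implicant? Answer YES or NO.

NO

size-2^0 implicants → 000001  000100  001000(✓)  001010(✓)  001101(✓)  001110(✓)  001111(✓)  010110  011101(✓)  100101(✓)  100110(✓)  101001(✓)  101010(✓)  101101(✓)  101110(✓)  101111(✓)  110010  110100  111001(✓)  111101(✓)
size-2^1 implicants → -01010(✓)  -01101(✓)  -01110(✓)  -01111(✓)  -11101(✓)  0-1101(✓)  001-10(✓)  0010-0  0011-1(✓)  00111-(✓)  1-1001(✓)  1-1101(✓)  10-101  10-110  101-01(✓)  101-10(✓)  1011-1(✓)  10111-(✓)  111-01(✓)
size-2^2 implicants → --1101  -01-10  -011-1  -0111-  1-1-01
Unchecked terms (primes): --1101, -01-10, -011-1, -0111-, 000001, 000100, 0010-0, 010110, 1-1-01, 10-101, 10-110, 110010, 110100
Minterm coverage:
  m1 ⊆ 000001 [E]
  m4 ⊆ 000100 [E]
  m8 ⊆ 0010-0 [E]
  m10 ⊆ -01-10,0010-0
  m13 ⊆ --1101,-011-1
  m14 ⊆ -01-10,-0111-
  m15 ⊆ -011-1,-0111-
  m22 ⊆ 010110 [E]
  m29 ⊆ --1101 [E]
  m37 ⊆ 10-101 [E]
  m38 ⊆ 10-110 [E]
  m41 ⊆ 1-1-01 [E]
  m42 ⊆ -01-10 [E]
  m45 ⊆ --1101,-011-1,1-1-01,10-101
  m46 ⊆ -01-10,-0111-,10-110
  m47 ⊆ -011-1,-0111-
  m50 ⊆ 110010 [E]
  m52 ⊆ 110100 [E]
  m57 ⊆ 1-1-01 [E]
  m61 ⊆ --1101,1-1-01
E = {--1101, -01-10, 000001, 000100, 0010-0, 010110, 1-1-01, 10-101, 10-110, 110010, 110100}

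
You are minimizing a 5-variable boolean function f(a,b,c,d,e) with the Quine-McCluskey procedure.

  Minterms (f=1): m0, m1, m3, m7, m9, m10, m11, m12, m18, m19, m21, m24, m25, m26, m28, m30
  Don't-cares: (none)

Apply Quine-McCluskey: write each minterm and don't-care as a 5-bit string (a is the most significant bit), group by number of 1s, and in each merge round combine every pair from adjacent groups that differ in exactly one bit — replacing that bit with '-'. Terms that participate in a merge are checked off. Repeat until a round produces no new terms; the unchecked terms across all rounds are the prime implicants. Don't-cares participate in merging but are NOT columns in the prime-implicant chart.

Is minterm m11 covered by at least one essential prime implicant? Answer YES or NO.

NO

Round 0: 00000✓ 00001✓ 00011✓ 00111✓ 01001✓ 01010✓ 01011✓ 01100✓ 10010✓ 10011✓ 10101 11000✓ 11001✓ 11010✓ 11100✓ 11110✓
Round 1: -0011 -1001 -1010 -1100 0-001✓ 0-011✓ 00-11 000-1✓ 0000- 010-1✓ 0101- 1-010 1001- 11-00✓ 11-10✓ 110-0✓ 1100- 111-0✓
Round 2: 0-0-1 11--0
PIs = {-0011, -1001, -1010, -1100, 0-0-1, 00-11, 0000-, 0101-, 1-010, 1001-, 10101, 11--0, 1100-}
Coverage chart:
  m0: 0000- ←essential
  m1: 0-0-1,0000-
  m3: -0011,0-0-1,00-11
  m7: 00-11 ←essential
  m9: -1001,0-0-1
  m10: -1010,0101-
  m11: 0-0-1,0101-
  m12: -1100 ←essential
  m18: 1-010,1001-
  m19: -0011,1001-
  m21: 10101 ←essential
  m24: 11--0,1100-
  m25: -1001,1100-
  m26: -1010,1-010,11--0
  m28: -1100,11--0
  m30: 11--0 ←essential
Essential: -1100, 00-11, 0000-, 10101, 11--0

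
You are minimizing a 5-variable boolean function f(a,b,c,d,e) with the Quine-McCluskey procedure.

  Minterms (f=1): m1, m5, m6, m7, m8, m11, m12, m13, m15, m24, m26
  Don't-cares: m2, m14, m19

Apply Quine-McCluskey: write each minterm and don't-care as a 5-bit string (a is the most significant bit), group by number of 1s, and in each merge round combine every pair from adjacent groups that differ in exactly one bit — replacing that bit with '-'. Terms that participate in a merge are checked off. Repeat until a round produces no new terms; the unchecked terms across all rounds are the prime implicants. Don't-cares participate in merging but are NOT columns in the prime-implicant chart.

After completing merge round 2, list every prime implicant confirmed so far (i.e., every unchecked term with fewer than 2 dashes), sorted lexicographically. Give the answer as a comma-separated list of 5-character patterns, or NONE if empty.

-1000, 00-01, 00-10, 01-00, 01-11, 10011, 110-0

[col 0] 00001*, 00010*, 00101*, 00110*, 00111*, 01000*, 01011*, 01100*, 01101*, 01110*, 01111*, 10011, 11000*, 11010*
[col 1] -1000, 0-101*, 0-110*, 0-111*, 00-01, 00-10, 001-1*, 0011-*, 01-00, 01-11, 011-0*, 011-1*, 0110-*, 0111-*, 110-0
[col 2] 0-1-1, 0-11-, 011--
Prime implicants: -1000, 0-1-1, 0-11-, 00-01, 00-10, 01-00, 01-11, 011--, 10011, 110-0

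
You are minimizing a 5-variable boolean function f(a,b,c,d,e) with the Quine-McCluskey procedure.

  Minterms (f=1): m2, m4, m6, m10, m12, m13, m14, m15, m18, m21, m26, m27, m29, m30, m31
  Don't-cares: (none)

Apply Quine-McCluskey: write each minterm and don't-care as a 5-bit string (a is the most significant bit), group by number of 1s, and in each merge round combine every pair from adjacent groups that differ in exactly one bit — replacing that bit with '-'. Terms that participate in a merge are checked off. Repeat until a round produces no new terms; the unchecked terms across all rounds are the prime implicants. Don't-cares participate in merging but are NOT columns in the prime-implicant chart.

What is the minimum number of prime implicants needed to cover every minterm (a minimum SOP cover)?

5

Round 0: 00010✓ 00100✓ 00110✓ 01010✓ 01100✓ 01101✓ 01110✓ 01111✓ 10010✓ 10101✓ 11010✓ 11011✓ 11101✓ 11110✓ 11111✓
Round 1: -0010✓ -1010✓ -1101✓ -1110✓ -1111✓ 0-010✓ 0-100✓ 0-110✓ 00-10✓ 001-0✓ 01-10✓ 011-0✓ 011-1✓ 0110-✓ 0111-✓ 1-010✓ 1-101 11-10✓ 11-11✓ 1101-✓ 111-1✓ 1111-✓
Round 2: --010 -1-10 -11-1 -111- 0--10 0-1-0 011-- 11-1-
PIs = {--010, -1-10, -11-1, -111-, 0--10, 0-1-0, 011--, 1-101, 11-1-}
Coverage chart:
  m2: --010,0--10
  m4: 0-1-0 ←essential
  m6: 0--10,0-1-0
  m10: --010,-1-10,0--10
  m12: 0-1-0,011--
  m13: -11-1,011--
  m14: -1-10,-111-,0--10,0-1-0,011--
  m15: -11-1,-111-,011--
  m18: --010 ←essential
  m21: 1-101 ←essential
  m26: --010,-1-10,11-1-
  m27: 11-1- ←essential
  m29: -11-1,1-101
  m30: -1-10,-111-,11-1-
  m31: -11-1,-111-,11-1-
Essential: --010, 0-1-0, 1-101, 11-1-
Petrick residual → -11-1
Min cover (5 terms): c'de' + bce + a'ce' + acd'e + abd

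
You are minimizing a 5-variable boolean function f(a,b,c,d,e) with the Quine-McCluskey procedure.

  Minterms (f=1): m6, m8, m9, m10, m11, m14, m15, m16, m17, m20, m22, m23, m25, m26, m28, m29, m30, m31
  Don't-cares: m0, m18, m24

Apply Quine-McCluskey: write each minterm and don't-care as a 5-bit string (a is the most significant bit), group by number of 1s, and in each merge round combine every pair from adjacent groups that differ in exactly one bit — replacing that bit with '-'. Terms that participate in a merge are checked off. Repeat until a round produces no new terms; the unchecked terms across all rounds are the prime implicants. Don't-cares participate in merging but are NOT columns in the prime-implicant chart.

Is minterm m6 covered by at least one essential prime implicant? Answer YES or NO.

YES

size-2^0 implicants → 00000(✓)  00110(✓)  01000(✓)  01001(✓)  01010(✓)  01011(✓)  01110(✓)  01111(✓)  10000(✓)  10001(✓)  10010(✓)  10100(✓)  10110(✓)  10111(✓)  11000(✓)  11001(✓)  11010(✓)  11100(✓)  11101(✓)  11110(✓)  11111(✓)
size-2^1 implicants → -0000(✓)  -0110(✓)  -1000(✓)  -1001(✓)  -1010(✓)  -1110(✓)  -1111(✓)  0-000(✓)  0-110(✓)  01-10(✓)  01-11(✓)  010-0(✓)  010-1(✓)  0100-(✓)  0101-(✓)  0111-(✓)  1-000(✓)  1-001(✓)  1-010(✓)  1-100(✓)  1-110(✓)  1-111(✓)  10-00(✓)  10-10(✓)  100-0(✓)  1000-(✓)  101-0(✓)  1011-(✓)  11-00(✓)  11-01(✓)  11-10(✓)  110-0(✓)  1100-(✓)  111-0(✓)  111-1(✓)  1110-(✓)  1111-(✓)
size-2^2 implicants → --000  --110  -1-10  -10-0  -100-  -111-  01-1-  010--  1--00(✓)  1--10(✓)  1-0-0(✓)  1-00-  1-1-0(✓)  1-11-  10--0(✓)  11--0(✓)  11-0-  111--
size-2^3 implicants → 1---0
Unchecked terms (primes): --000, --110, -1-10, -10-0, -100-, -111-, 01-1-, 010--, 1---0, 1-00-, 1-11-, 11-0-, 111--
Minterm coverage:
  m6 ⊆ --110 [E]
  m8 ⊆ --000,-10-0,-100-,010--
  m9 ⊆ -100-,010--
  m10 ⊆ -1-10,-10-0,01-1-,010--
  m11 ⊆ 01-1-,010--
  m14 ⊆ --110,-1-10,-111-,01-1-
  m15 ⊆ -111-,01-1-
  m16 ⊆ --000,1---0,1-00-
  m17 ⊆ 1-00- [E]
  m20 ⊆ 1---0 [E]
  m22 ⊆ --110,1---0,1-11-
  m23 ⊆ 1-11- [E]
  m25 ⊆ -100-,1-00-,11-0-
  m26 ⊆ -1-10,-10-0,1---0
  m28 ⊆ 1---0,11-0-,111--
  m29 ⊆ 11-0-,111--
  m30 ⊆ --110,-1-10,-111-,1---0,1-11-,111--
  m31 ⊆ -111-,1-11-,111--
E = {--110, 1---0, 1-00-, 1-11-}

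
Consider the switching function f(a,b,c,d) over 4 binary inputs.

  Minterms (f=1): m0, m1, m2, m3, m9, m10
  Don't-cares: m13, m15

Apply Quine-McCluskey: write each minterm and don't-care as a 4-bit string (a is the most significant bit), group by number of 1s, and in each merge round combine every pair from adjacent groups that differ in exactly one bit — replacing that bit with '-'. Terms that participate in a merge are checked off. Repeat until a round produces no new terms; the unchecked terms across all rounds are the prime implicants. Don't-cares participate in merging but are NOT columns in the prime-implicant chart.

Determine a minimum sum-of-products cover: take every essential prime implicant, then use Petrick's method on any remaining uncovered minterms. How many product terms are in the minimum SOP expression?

3

[col 0] 0000*, 0001*, 0010*, 0011*, 1001*, 1010*, 1101*, 1111*
[col 1] -001, -010, 00-0*, 00-1*, 000-*, 001-*, 1-01, 11-1
[col 2] 00--
Prime implicants: -001, -010, 00--, 1-01, 11-1
PI chart (minterm → PIs covering it):
  0 | 00--  (sole → essential)
  1 | -001,00--
  2 | -010,00--
  3 | 00--  (sole → essential)
  9 | -001,1-01
  10 | -010  (sole → essential)
Essential prime implicants: -010, 00--
Petrick residual → -001
Minimum SOP uses 3 PIs: b'c'd + b'cd' + a'b'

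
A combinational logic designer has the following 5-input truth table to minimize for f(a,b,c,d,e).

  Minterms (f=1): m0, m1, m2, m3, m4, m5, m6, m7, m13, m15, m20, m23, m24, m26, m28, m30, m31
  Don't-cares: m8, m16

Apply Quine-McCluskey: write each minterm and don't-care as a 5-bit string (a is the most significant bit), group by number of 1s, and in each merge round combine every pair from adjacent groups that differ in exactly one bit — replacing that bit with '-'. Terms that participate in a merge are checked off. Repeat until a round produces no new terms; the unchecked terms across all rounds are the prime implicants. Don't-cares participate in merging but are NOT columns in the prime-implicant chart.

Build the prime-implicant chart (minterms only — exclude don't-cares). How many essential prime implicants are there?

size-2^0 implicants → 00000(✓)  00001(✓)  00010(✓)  00011(✓)  00100(✓)  00101(✓)  00110(✓)  00111(✓)  01000(✓)  01101(✓)  01111(✓)  10000(✓)  10100(✓)  10111(✓)  11000(✓)  11010(✓)  11100(✓)  11110(✓)  11111(✓)
size-2^1 implicants → -0000(✓)  -0100(✓)  -0111(✓)  -1000(✓)  -1111(✓)  0-000(✓)  0-101(✓)  0-111(✓)  00-00(✓)  00-01(✓)  00-10(✓)  00-11(✓)  000-0(✓)  000-1(✓)  0000-(✓)  0001-(✓)  001-0(✓)  001-1(✓)  0010-(✓)  0011-(✓)  011-1(✓)  1-000(✓)  1-100(✓)  1-111(✓)  10-00(✓)  11-00(✓)  11-10(✓)  110-0(✓)  111-0(✓)  1111-
size-2^2 implicants → --000  --111  -0-00  0-1-1  00--0(✓)  00--1(✓)  00-0-(✓)  00-1-(✓)  000--(✓)  001--(✓)  1--00  11--0
size-2^3 implicants → 00---
Unchecked terms (primes): --000, --111, -0-00, 0-1-1, 00---, 1--00, 11--0, 1111-
Minterm coverage:
  m0 ⊆ --000,-0-00,00---
  m1 ⊆ 00--- [E]
  m2 ⊆ 00--- [E]
  m3 ⊆ 00--- [E]
  m4 ⊆ -0-00,00---
  m5 ⊆ 0-1-1,00---
  m6 ⊆ 00--- [E]
  m7 ⊆ --111,0-1-1,00---
  m13 ⊆ 0-1-1 [E]
  m15 ⊆ --111,0-1-1
  m20 ⊆ -0-00,1--00
  m23 ⊆ --111 [E]
  m24 ⊆ --000,1--00,11--0
  m26 ⊆ 11--0 [E]
  m28 ⊆ 1--00,11--0
  m30 ⊆ 11--0,1111-
  m31 ⊆ --111,1111-
E = {--111, 0-1-1, 00---, 11--0}

4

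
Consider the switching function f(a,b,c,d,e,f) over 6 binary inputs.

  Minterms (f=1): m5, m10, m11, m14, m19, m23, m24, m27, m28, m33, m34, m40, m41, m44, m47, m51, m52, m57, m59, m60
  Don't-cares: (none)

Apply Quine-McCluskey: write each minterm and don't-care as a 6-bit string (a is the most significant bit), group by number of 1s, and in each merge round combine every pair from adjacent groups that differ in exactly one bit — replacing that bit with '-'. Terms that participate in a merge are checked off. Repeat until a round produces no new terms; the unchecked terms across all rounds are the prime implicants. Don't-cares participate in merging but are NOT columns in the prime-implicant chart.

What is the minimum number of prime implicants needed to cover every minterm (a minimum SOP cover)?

12

size-2^0 implicants → 000101  001010(✓)  001011(✓)  001110(✓)  010011(✓)  010111(✓)  011000(✓)  011011(✓)  011100(✓)  100001(✓)  100010  101000(✓)  101001(✓)  101100(✓)  101111  110011(✓)  110100(✓)  111001(✓)  111011(✓)  111100(✓)
size-2^1 implicants → -10011(✓)  -11011(✓)  -11100  0-1011  001-10  00101-  01-011(✓)  010-11  011-00  1-1001  1-1100  10-001  101-00  10100-  11-011(✓)  11-100  1110-1
size-2^2 implicants → -1-011
Unchecked terms (primes): -1-011, -11100, 0-1011, 000101, 001-10, 00101-, 010-11, 011-00, 1-1001, 1-1100, 10-001, 100010, 101-00, 10100-, 101111, 11-100, 1110-1
Minterm coverage:
  m5 ⊆ 000101 [E]
  m10 ⊆ 001-10,00101-
  m11 ⊆ 0-1011,00101-
  m14 ⊆ 001-10 [E]
  m19 ⊆ -1-011,010-11
  m23 ⊆ 010-11 [E]
  m24 ⊆ 011-00 [E]
  m27 ⊆ -1-011,0-1011
  m28 ⊆ -11100,011-00
  m33 ⊆ 10-001 [E]
  m34 ⊆ 100010 [E]
  m40 ⊆ 101-00,10100-
  m41 ⊆ 1-1001,10-001,10100-
  m44 ⊆ 1-1100,101-00
  m47 ⊆ 101111 [E]
  m51 ⊆ -1-011 [E]
  m52 ⊆ 11-100 [E]
  m57 ⊆ 1-1001,1110-1
  m59 ⊆ -1-011,1110-1
  m60 ⊆ -11100,1-1100,11-100
E = {-1-011, 000101, 001-10, 010-11, 011-00, 10-001, 100010, 101111, 11-100}
Petrick residual → 0-1011, 1-1001, 101-00
Cover = bd'ef + a'cd'ef + a'b'c'de'f + a'b'cef' + a'bc'ef + a'bce'f' + acd'e'f + ab'd'e'f + ab'c'd'ef' + ab'ce'f' + ab'cdef + abde'f'  |cover|=12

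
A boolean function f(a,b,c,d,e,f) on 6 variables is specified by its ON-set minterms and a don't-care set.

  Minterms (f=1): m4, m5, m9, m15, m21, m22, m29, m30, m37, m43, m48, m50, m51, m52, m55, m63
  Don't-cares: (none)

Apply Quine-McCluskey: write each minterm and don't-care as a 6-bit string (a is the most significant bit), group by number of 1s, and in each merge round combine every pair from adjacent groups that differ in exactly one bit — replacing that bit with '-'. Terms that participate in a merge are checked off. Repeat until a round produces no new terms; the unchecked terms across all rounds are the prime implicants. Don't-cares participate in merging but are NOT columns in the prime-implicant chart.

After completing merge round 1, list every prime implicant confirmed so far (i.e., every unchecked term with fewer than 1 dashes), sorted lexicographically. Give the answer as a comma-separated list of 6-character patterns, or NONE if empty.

Round 0: 000100✓ 000101✓ 001001 001111 010101✓ 010110✓ 011101✓ 011110✓ 100101✓ 101011 110000✓ 110010✓ 110011✓ 110100✓ 110111✓ 111111✓
Round 1: -00101 0-0101 00010- 01-101 01-110 11-111 110-00 110-11 1100-0 11001-
PIs = {-00101, 0-0101, 00010-, 001001, 001111, 01-101, 01-110, 101011, 11-111, 110-00, 110-11, 1100-0, 11001-}

001001, 001111, 101011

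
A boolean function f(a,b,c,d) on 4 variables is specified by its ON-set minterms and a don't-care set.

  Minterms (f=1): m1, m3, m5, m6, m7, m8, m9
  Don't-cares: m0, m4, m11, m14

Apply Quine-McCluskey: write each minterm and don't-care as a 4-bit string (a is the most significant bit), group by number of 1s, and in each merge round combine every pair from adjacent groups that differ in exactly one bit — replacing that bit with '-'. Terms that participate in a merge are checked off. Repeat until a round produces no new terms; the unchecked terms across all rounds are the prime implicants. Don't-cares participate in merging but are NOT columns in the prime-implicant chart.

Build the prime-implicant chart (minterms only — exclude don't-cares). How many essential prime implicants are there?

[col 0] 0000*, 0001*, 0011*, 0100*, 0101*, 0110*, 0111*, 1000*, 1001*, 1011*, 1110*
[col 1] -000*, -001*, -011*, -110, 0-00*, 0-01*, 0-11*, 00-1*, 000-*, 01-0*, 01-1*, 010-*, 011-*, 10-1*, 100-*
[col 2] -0-1, -00-, 0--1, 0-0-, 01--
Prime implicants: -0-1, -00-, -110, 0--1, 0-0-, 01--
PI chart (minterm → PIs covering it):
  1 | -0-1,-00-,0--1,0-0-
  3 | -0-1,0--1
  5 | 0--1,0-0-,01--
  6 | -110,01--
  7 | 0--1,01--
  8 | -00-  (sole → essential)
  9 | -0-1,-00-
Essential prime implicants: -00-

1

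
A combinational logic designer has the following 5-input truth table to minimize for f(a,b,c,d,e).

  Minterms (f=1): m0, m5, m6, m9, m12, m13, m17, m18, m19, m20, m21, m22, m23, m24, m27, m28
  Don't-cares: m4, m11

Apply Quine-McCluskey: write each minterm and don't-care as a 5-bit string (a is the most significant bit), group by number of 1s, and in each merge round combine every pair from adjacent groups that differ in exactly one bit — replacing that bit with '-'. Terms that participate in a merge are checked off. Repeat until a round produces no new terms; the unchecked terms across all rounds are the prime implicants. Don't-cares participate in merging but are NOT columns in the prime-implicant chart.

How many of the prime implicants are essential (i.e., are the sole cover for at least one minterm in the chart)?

5

Round 0: 00000✓ 00100✓ 00101✓ 00110✓ 01001✓ 01011✓ 01100✓ 01101✓ 10001✓ 10010✓ 10011✓ 10100✓ 10101✓ 10110✓ 10111✓ 11000✓ 11011✓ 11100✓
Round 1: -0100✓ -0101✓ -0110✓ -1011 -1100✓ 0-100✓ 0-101✓ 00-00 001-0✓ 0010-✓ 01-01 010-1 0110-✓ 1-011 1-100✓ 10-01✓ 10-10✓ 10-11✓ 100-1✓ 1001-✓ 101-0✓ 101-1✓ 1010-✓ 1011-✓ 11-00
Round 2: --100 -01-0 -010- 0-10- 10--1 10-1- 101--
PIs = {--100, -01-0, -010-, -1011, 0-10-, 00-00, 01-01, 010-1, 1-011, 10--1, 10-1-, 101--, 11-00}
Coverage chart:
  m0: 00-00 ←essential
  m5: -010-,0-10-
  m6: -01-0 ←essential
  m9: 01-01,010-1
  m12: --100,0-10-
  m13: 0-10-,01-01
  m17: 10--1 ←essential
  m18: 10-1- ←essential
  m19: 1-011,10--1,10-1-
  m20: --100,-01-0,-010-,101--
  m21: -010-,10--1,101--
  m22: -01-0,10-1-,101--
  m23: 10--1,10-1-,101--
  m24: 11-00 ←essential
  m27: -1011,1-011
  m28: --100,11-00
Essential: -01-0, 00-00, 10--1, 10-1-, 11-00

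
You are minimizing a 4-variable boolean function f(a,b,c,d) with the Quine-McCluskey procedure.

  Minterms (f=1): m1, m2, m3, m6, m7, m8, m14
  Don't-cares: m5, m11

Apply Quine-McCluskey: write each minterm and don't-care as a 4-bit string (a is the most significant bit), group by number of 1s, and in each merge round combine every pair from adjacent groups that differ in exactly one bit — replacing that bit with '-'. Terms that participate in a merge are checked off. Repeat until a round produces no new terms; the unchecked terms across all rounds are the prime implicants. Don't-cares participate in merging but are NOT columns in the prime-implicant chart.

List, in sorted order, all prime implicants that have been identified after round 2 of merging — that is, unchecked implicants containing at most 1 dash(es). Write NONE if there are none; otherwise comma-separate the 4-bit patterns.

-011, -110, 1000

size-2^0 implicants → 0001(✓)  0010(✓)  0011(✓)  0101(✓)  0110(✓)  0111(✓)  1000  1011(✓)  1110(✓)
size-2^1 implicants → -011  -110  0-01(✓)  0-10(✓)  0-11(✓)  00-1(✓)  001-(✓)  01-1(✓)  011-(✓)
size-2^2 implicants → 0--1  0-1-
Unchecked terms (primes): -011, -110, 0--1, 0-1-, 1000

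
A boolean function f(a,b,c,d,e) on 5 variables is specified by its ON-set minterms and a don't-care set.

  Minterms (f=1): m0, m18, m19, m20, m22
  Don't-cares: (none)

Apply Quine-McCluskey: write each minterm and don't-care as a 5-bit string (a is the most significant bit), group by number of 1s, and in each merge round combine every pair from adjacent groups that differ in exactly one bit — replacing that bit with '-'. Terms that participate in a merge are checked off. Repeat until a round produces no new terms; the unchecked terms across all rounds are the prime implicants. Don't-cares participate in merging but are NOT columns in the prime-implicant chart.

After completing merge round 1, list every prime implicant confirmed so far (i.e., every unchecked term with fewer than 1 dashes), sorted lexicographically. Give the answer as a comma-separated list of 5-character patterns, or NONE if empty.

Round 0: 00000 10010✓ 10011✓ 10100✓ 10110✓
Round 1: 10-10 1001- 101-0
PIs = {00000, 10-10, 1001-, 101-0}

00000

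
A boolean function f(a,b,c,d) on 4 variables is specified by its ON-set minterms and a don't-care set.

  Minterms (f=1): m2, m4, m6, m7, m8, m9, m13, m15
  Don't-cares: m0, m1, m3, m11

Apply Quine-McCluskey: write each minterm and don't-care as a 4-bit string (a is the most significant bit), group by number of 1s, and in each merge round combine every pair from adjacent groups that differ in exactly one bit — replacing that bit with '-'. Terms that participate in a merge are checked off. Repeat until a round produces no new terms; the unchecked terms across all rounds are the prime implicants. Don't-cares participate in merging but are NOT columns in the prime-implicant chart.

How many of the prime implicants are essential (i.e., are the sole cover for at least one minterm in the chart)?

Round 0: 0000✓ 0001✓ 0010✓ 0011✓ 0100✓ 0110✓ 0111✓ 1000✓ 1001✓ 1011✓ 1101✓ 1111✓
Round 1: -000✓ -001✓ -011✓ -111✓ 0-00✓ 0-10✓ 0-11✓ 00-0✓ 00-1✓ 000-✓ 001-✓ 01-0✓ 011-✓ 1-01✓ 1-11✓ 10-1✓ 100-✓ 11-1✓
Round 2: --11 -0-1 -00- 0--0 0-1- 00-- 1--1
PIs = {--11, -0-1, -00-, 0--0, 0-1-, 00--, 1--1}
Coverage chart:
  m2: 0--0,0-1-,00--
  m4: 0--0 ←essential
  m6: 0--0,0-1-
  m7: --11,0-1-
  m8: -00- ←essential
  m9: -0-1,-00-,1--1
  m13: 1--1 ←essential
  m15: --11,1--1
Essential: -00-, 0--0, 1--1

3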